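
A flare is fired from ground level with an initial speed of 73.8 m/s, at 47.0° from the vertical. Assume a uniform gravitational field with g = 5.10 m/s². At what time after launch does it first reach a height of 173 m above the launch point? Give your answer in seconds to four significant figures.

Horizontal component vₓ = 73.80 sin 47.0° = 53.97 m/s; vertical v_y0 = 73.80 cos 47.0° = 50.33 m/s.
Set y = v_y0 t − ½ g t² = 173: 2.550 t² − 50.33 t + 173 = 0.
t = [50.33 ± √(50.33² − 2·5.10·173)] / 5.10 = (50.33 ± 27.72) / 5.10, so t = 4.433 s or t = 15.31 s.
The first (ascending) time is 4.433 s.

4.433 s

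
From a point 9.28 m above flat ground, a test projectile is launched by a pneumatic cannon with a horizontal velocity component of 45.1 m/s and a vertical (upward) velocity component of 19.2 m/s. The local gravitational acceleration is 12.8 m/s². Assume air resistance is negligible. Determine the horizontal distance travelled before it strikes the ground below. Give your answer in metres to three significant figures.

Vertical motion (up positive, ground at y = 0): 6.400 t² − (19.20) t − 9.28 = 0, so t = (19.20 + √(19.20² + 2·12.8·9.28)) / 12.8 = (19.20 + 24.62) / 12.8 = 3.424 s.
Horizontal distance: R = vₓ t = 45.10 × 3.424 = 154.4 m.

154 m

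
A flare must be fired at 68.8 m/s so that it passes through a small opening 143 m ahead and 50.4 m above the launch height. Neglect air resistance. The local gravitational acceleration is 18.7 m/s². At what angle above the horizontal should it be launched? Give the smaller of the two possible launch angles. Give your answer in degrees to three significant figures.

39.7°

Trajectory: y = x tanθ − g x² (1 + tan²θ)/(2v₀²). With x = 143, y = 50.4, v₀ = 68.8, g = 18.7:
40.39 tan²θ − 143 tanθ + (90.79) = 0.
tanθ = [143 ± √(143² − 4 × 40.39 × (90.79))] / (2 × 40.39) = (143 ± 76.02) / 80.79, giving tanθ = 0.8291 or 2.711.
θ = 39.66° or 69.75°; the smaller is 39.66°.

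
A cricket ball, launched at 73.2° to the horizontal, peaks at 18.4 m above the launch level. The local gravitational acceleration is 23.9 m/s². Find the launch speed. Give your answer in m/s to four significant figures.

At the peak v_y = 0, so v_y0 = √(2gH) = √(2 × 23.9 × 18.4) = 29.66 m/s.
v_y0 = v₀ sin θ ⇒ v₀ = 29.66 / sin 73.2° = 30.98 m/s.

30.98 m/s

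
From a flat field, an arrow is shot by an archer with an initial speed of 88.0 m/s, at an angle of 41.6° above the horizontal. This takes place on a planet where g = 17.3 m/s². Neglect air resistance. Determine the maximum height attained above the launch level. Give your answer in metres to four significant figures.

Components: vₓ = 88.00 cos 41.6° = 65.81 m/s, v_y0 = 88.00 sin 41.6° = 58.43 m/s.
Peak height H = v_y0² / (2g) = 3413.5 / 34.60 = 98.66 m.

98.66 m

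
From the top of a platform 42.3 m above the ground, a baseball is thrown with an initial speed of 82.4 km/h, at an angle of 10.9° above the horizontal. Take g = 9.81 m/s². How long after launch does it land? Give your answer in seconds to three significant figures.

Convert: 82.4 km/h = 82.4/3.6 = 22.89 m/s.
Resolve: vₓ = 22.89 cos 10.9° = 22.48 m/s and v_y0 = 22.89 sin 10.9° = 4.328 m/s.
Vertical motion (up positive, ground at y = 0): 4.905 t² − (4.328) t − 42.3 = 0, so t = (4.328 + √(4.328² + 2·9.81·42.3)) / 9.81 = (4.328 + 29.13) / 9.81 = 3.411 s.

3.41 s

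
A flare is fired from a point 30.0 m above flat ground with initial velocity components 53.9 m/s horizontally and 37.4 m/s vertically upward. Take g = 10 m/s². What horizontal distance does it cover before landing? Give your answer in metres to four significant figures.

Vertical motion (up positive, ground at y = 0): 5.000 t² − (37.40) t − 30.0 = 0, so t = (37.40 + √(37.40² + 2·10.0·30.0)) / 10.0 = (37.40 + 44.71) / 10.0 = 8.211 s.
Horizontal distance: R = vₓ t = 53.90 × 8.211 = 442.6 m.

442.6 m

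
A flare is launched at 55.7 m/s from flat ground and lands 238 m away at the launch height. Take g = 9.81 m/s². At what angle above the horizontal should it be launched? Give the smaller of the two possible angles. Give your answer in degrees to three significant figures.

24.4°

Level-ground range R = v₀² sin(2θ)/g ⇒ sin(2θ) = gR/v₀² = 9.81 × 238 / 55.7² = 0.7526.
2θ = 48.81° or 180° − 48.81° = 131.2°, so θ = 24.41° or 65.59°.
The smaller angle is 24.41°.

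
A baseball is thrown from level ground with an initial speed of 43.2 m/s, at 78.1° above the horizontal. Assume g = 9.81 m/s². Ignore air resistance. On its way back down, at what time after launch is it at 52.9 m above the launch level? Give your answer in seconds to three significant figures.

7.10 s

Components: vₓ = 43.20 cos 78.1° = 8.908 m/s, v_y0 = 43.20 sin 78.1° = 42.27 m/s.
Set y = v_y0 t − ½ g t² = 52.9: 4.905 t² − 42.27 t + 52.9 = 0.
t = [42.27 ± √(42.27² − 2·9.81·52.9)] / 9.81 = (42.27 ± 27.37) / 9.81, so t = 1.519 s or t = 7.099 s.
The descending-branch root is 7.099 s.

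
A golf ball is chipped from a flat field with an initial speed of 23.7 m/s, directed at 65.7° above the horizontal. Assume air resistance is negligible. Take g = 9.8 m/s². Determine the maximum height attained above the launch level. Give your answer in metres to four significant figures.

23.80 m

Components: vₓ = 23.70 cos 65.7° = 9.753 m/s, v_y0 = 23.70 sin 65.7° = 21.60 m/s.
At the apex v_y = 0, so H = v_y0²/(2g) = 21.60²/19.60 = 23.80 m.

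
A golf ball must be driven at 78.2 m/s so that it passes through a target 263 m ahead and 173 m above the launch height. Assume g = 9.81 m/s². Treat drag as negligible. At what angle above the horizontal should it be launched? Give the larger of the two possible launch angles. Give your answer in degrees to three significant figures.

Trajectory: y = x tanθ − g x² (1 + tan²θ)/(2v₀²). With x = 263, y = 173, v₀ = 78.2, g = 9.81:
55.48 tan²θ − 263 tanθ + (228.5) = 0.
tanθ = [263 ± √(263² − 4 × 55.48 × (228.5))] / (2 × 55.48) = (263 ± 135.9) / 111.0, giving tanθ = 1.146 or 3.595.
θ = 48.88° or 74.45°; the larger is 74.45°.

74.5°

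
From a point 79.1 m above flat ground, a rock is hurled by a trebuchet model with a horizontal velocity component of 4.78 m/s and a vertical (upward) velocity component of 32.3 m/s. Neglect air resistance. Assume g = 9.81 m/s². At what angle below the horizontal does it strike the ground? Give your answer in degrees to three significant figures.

Vertical motion (up positive, ground at y = 0): 4.905 t² − (32.30) t − 79.1 = 0, so t = (32.30 + √(32.30² + 2·9.81·79.1)) / 9.81 = (32.30 + 50.94) / 9.81 = 8.486 s.
At impact: v_y = v_y0 − g t = −50.94 m/s; vₓ = 4.780 m/s.
Angle below horizontal: arctan(|v_y|/vₓ) = arctan(50.94/4.780) = 84.64°.

84.6°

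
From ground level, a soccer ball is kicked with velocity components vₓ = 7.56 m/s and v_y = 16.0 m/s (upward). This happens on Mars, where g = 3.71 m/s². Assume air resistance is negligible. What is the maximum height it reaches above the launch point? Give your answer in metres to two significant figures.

35 m

Maximum height: H = v_y0² / (2g) = 16.00² / (2 × 3.71) = 34.50 m.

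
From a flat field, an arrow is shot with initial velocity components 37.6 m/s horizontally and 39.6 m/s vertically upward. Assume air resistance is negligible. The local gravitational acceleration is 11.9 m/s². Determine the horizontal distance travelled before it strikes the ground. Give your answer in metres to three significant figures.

250 m

Time aloft: T = 2 v_y0 / g = 2 × 39.60 / 11.9 = 6.655 s.
Horizontal distance R = vₓ T = 37.60 × 6.655 = 250.2 m.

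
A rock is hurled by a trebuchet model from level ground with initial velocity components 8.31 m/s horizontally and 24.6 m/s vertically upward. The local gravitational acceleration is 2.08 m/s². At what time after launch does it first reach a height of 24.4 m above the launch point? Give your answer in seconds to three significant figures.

1.04 s

Require v_y0 t − ½ g t² = 24.4, i.e. 1.040 t² − 24.60 t + 24.4 = 0.
Quadratic formula: t = (24.60 ± √503.66) / 2.08 = (24.60 ± 22.44) / 2.08 → t = 1.037 s or 22.62 s.
The first (ascending) time is 1.037 s.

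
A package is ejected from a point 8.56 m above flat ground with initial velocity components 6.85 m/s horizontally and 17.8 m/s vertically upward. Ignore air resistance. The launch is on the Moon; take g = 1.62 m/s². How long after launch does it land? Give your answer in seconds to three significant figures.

With up positive and y = 0 at the ground: y(t) = 8.56 + (17.80) t − 0.8100 t². Setting y = 0 and taking the positive root: t = [17.80 + √(17.80² + 2·1.62·8.56)] / 1.62 = (17.80 + 18.56) / 1.62 = 22.45 s.

22.4 s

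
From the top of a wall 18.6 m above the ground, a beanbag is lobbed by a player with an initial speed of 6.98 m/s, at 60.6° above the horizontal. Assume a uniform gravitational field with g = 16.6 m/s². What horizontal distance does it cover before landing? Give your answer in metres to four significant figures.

6.536 m

Components: vₓ = 6.980 cos 60.6° = 3.427 m/s, v_y0 = 6.980 sin 60.6° = 6.081 m/s.
The projectile lands when y = 18.6 + (6.081) t − ½·16.6·t² = 0. Positive root: t = (6.081 + √(6.081² + 2·16.6·18.6)) / 16.6 = (6.081 + 25.58) / 16.6 = 1.907 s.
Horizontal distance: R = vₓ t = 3.427 × 1.907 = 6.536 m.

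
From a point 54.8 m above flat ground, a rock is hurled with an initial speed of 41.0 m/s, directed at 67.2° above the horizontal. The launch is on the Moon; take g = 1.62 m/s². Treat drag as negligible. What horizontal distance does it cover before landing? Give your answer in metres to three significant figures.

764 m

vₓ = 41.00 cos 67.2° = 15.89 m/s; v_y0 = 41.00 sin 67.2° = 37.80 m/s.
Vertical motion (up positive, ground at y = 0): 0.8100 t² − (37.80) t − 54.8 = 0, so t = (37.80 + √(37.80² + 2·1.62·54.8)) / 1.62 = (37.80 + 40.08) / 1.62 = 48.07 s.
Horizontal distance: R = vₓ t = 15.89 × 48.07 = 763.7 m.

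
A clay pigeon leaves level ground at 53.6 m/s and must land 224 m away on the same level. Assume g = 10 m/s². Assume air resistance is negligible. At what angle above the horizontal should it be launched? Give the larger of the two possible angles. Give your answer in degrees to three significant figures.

R = v₀² sin 2θ / g gives sin 2θ = gR/v₀² = 10.0·224/53.6² = 0.7797.
2θ = 51.23° or 180° − 51.23° = 128.8°, so θ = 25.62° or 64.38°.
The larger angle is 64.38°.

64.4°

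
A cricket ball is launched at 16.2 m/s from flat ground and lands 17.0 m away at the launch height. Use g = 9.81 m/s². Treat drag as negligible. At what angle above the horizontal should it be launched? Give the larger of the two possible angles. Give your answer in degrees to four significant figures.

70.27°

Level-ground range R = v₀² sin(2θ)/g ⇒ sin(2θ) = gR/v₀² = 9.81 × 17.0 / 16.2² = 0.6355.
2θ = 39.45° or 180° − 39.45° = 140.5°, so θ = 19.73° or 70.27°.
The larger angle is 70.27°.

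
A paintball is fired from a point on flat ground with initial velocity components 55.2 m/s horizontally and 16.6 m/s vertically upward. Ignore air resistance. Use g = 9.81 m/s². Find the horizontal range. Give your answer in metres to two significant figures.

190 m

Flight time T = 2 v_y0 / g = 3.384 s.
Horizontal distance R = vₓ T = 55.20 × 3.384 = 186.8 m.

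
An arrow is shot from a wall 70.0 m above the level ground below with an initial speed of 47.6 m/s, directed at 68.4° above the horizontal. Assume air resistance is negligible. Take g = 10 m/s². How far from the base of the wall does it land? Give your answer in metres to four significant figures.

179.1 m

Resolve: vₓ = 47.60 cos 68.4° = 17.52 m/s and v_y0 = 47.60 sin 68.4° = 44.26 m/s.
The projectile lands when y = 70.0 + (44.26) t − ½·10.0·t² = 0. Positive root: t = (44.26 + √(44.26² + 2·10.0·70.0)) / 10.0 = (44.26 + 57.95) / 10.0 = 10.22 s.
Horizontal distance: R = vₓ t = 17.52 × 10.22 = 179.1 m.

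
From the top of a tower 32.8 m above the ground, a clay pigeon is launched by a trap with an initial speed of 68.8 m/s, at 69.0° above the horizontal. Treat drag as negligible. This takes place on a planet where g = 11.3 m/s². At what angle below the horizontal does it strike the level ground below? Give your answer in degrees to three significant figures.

vₓ = 68.80 cos 69.0° = 24.66 m/s; v_y0 = 68.80 sin 69.0° = 64.23 m/s.
With up positive and y = 0 at the ground: y(t) = 32.8 + (64.23) t − 5.650 t². Setting y = 0 and taking the positive root: t = [64.23 + √(64.23² + 2·11.3·32.8)] / 11.3 = (64.23 + 69.76) / 11.3 = 11.86 s.
At impact: v_y = v_y0 − g t = −69.76 m/s; vₓ = 24.66 m/s.
Angle below horizontal: arctan(|v_y|/vₓ) = arctan(69.76/24.66) = 70.54°.

70.5°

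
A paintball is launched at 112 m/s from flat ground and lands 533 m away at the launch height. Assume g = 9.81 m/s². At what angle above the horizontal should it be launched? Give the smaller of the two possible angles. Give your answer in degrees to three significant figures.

R = v₀² sin 2θ / g gives sin 2θ = gR/v₀² = 9.81·533/112² = 0.4168.
2θ = 24.63° or 180° − 24.63° = 155.4°, so θ = 12.32° or 77.68°.
The smaller angle is 12.32°.

12.3°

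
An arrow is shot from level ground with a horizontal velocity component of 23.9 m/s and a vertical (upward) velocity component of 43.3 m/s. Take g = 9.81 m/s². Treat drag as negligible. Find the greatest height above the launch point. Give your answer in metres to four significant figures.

Maximum height: H = v_y0² / (2g) = 43.30² / (2 × 9.81) = 95.56 m.

95.56 m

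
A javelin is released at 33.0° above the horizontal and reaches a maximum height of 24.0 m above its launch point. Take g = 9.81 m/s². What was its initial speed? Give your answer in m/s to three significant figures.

At the peak v_y = 0, so v_y0 = √(2gH) = √(2 × 9.81 × 24.0) = 21.70 m/s.
v_y0 = v₀ sin θ ⇒ v₀ = 21.70 / sin 33.0° = 39.84 m/s.

39.8 m/s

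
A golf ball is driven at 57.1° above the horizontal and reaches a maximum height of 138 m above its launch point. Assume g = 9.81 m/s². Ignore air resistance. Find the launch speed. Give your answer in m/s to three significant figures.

At the peak v_y = 0, so v_y0 = √(2gH) = √(2 × 9.81 × 138) = 52.03 m/s.
v_y0 = v₀ sin θ ⇒ v₀ = 52.03 / sin 57.1° = 61.97 m/s.

62.0 m/s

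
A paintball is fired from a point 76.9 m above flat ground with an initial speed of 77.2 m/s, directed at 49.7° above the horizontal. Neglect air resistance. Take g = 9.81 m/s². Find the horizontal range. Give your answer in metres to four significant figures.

Horizontal component vₓ = 77.20 cos 49.7° = 49.93 m/s; vertical v_y0 = 77.20 sin 49.7° = 58.88 m/s.
With up positive and y = 0 at the ground: y(t) = 76.9 + (58.88) t − 4.905 t². Setting y = 0 and taking the positive root: t = [58.88 + √(58.88² + 2·9.81·76.9)] / 9.81 = (58.88 + 70.54) / 9.81 = 13.19 s.
Horizontal distance: R = vₓ t = 49.93 × 13.19 = 658.7 m.

658.7 m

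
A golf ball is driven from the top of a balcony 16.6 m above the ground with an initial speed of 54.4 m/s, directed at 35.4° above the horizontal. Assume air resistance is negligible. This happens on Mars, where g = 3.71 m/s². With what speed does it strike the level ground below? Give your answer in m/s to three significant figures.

55.5 m/s

Resolve: vₓ = 54.40 cos 35.4° = 44.34 m/s and v_y0 = 54.40 sin 35.4° = 31.51 m/s.
The projectile lands when y = 16.6 + (31.51) t − ½·3.71·t² = 0. Positive root: t = (31.51 + √(31.51² + 2·3.71·16.6)) / 3.71 = (31.51 + 33.41) / 3.71 = 17.50 s.
Vertical velocity at impact: v_y = v_y0 − g t = 31.51 − 3.71 × 17.50 = −33.41 m/s.
Speed: |v| = √(vₓ² + v_y²) = √(44.34² + 33.41²) = 55.52 m/s.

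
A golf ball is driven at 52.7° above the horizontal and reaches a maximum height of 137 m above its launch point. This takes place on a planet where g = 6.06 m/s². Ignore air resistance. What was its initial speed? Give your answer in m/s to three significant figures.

At the peak v_y = 0, so v_y0 = √(2gH) = √(2 × 6.06 × 137) = 40.75 m/s.
v_y0 = v₀ sin θ ⇒ v₀ = 40.75 / sin 52.7° = 51.23 m/s.

51.2 m/s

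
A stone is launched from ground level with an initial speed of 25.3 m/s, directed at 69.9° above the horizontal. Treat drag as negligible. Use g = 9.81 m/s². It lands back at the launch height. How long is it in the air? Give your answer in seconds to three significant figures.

Horizontal component vₓ = 25.30 cos 69.9° = 8.695 m/s; vertical v_y0 = 25.30 sin 69.9° = 23.76 m/s.
It returns to y = 0 when t = 2 v_y0 / g = 2(23.76)/9.81 = 4.844 s.

4.84 s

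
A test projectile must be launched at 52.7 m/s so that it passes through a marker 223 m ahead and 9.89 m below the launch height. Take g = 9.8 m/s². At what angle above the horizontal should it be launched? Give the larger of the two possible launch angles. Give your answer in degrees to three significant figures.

Trajectory: y = x tanθ − g x² (1 + tan²θ)/(2v₀²). With x = 223, y = −9.89, v₀ = 52.7, g = 9.80:
87.74 tan²θ − 223 tanθ + (77.85) = 0.
tanθ = [223 ± √(223² − 4 × 87.74 × (77.85))] / (2 × 87.74) = (223 ± 149.7) / 175.5, giving tanθ = 0.4178 or 2.124.
θ = 22.67° or 64.79°; the larger is 64.79°.

64.8°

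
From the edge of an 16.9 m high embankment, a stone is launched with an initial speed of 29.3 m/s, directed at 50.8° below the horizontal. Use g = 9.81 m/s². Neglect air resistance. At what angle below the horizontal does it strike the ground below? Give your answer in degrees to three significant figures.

vₓ = 29.30 cos 50.8° = 18.52 m/s; v_y0 = −22.71 m/s (downward).
The projectile lands when y = 16.9 + (−22.71) t − ½·9.81·t² = 0. Positive root: t = (−22.71 + √(22.71² + 2·9.81·16.9)) / 9.81 = (−22.71 + 29.11) / 9.81 = 0.6524 s.
At impact: v_y = v_y0 − g t = −29.11 m/s; vₓ = 18.52 m/s.
Angle below horizontal: arctan(|v_y|/vₓ) = arctan(29.11/18.52) = 57.53°.

57.5°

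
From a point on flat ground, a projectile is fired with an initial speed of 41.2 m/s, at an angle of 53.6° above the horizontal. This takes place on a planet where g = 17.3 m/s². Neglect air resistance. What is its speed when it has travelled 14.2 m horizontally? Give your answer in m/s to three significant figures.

33.6 m/s

Resolve: vₓ = 41.20 cos 53.6° = 24.45 m/s and v_y0 = 41.20 sin 53.6° = 33.16 m/s.
x = vₓ t ⇒ t = 14.2/24.45 = 0.5808 s.
Vertical velocity there: v_y = v_y0 − g t = 33.16 − 17.3 × 0.5808 = 23.11 m/s.
Speed: √(vₓ² + v_y²) = √(24.45² + 23.11²) = 33.65 m/s.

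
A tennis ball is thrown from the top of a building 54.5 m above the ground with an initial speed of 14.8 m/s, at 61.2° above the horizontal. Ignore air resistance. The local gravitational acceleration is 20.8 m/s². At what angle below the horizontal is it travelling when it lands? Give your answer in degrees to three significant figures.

vₓ = 14.80 cos 61.2° = 7.130 m/s; v_y0 = 14.80 sin 61.2° = 12.97 m/s.
Vertical motion (up positive, ground at y = 0): 10.40 t² − (12.97) t − 54.5 = 0, so t = (12.97 + √(12.97² + 2·20.8·54.5)) / 20.8 = (12.97 + 49.35) / 20.8 = 2.996 s.
At impact: v_y = v_y0 − g t = −49.35 m/s; vₓ = 7.130 m/s.
Angle below horizontal: arctan(|v_y|/vₓ) = arctan(49.35/7.130) = 81.78°.

81.8°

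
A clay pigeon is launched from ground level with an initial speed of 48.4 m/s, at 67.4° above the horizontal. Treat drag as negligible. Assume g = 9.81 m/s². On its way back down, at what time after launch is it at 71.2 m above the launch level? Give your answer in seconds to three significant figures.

7.05 s

vₓ = 48.40 cos 67.4° = 18.60 m/s; v_y0 = 48.40 sin 67.4° = 44.68 m/s.
Height y(t) = 44.68 t − 4.905 t² = 71.2 gives 4.905 t² − 44.68 t + 71.2 = 0.
Quadratic formula: t = (44.68 ± √599.66) / 9.81 = (44.68 ± 24.49) / 9.81 → t = 2.059 s or 7.051 s.
The descending-branch root is 7.051 s.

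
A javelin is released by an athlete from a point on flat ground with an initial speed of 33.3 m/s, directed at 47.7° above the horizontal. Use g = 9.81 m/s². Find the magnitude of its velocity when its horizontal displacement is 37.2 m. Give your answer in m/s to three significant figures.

23.9 m/s

Resolve: vₓ = 33.30 cos 47.7° = 22.41 m/s and v_y0 = 33.30 sin 47.7° = 24.63 m/s.
Time to reach x = 37.2 m: t = x/vₓ = 37.2/22.41 = 1.660 s.
Vertical velocity there: v_y = v_y0 − g t = 24.63 − 9.81 × 1.660 = 8.346 m/s.
Speed: √(vₓ² + v_y²) = √(22.41² + 8.346²) = 23.92 m/s.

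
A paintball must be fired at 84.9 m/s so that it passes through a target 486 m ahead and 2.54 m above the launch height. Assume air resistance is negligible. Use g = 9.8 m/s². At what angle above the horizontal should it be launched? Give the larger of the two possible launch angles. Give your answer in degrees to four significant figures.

Trajectory: y = x tanθ − g x² (1 + tan²θ)/(2v₀²). With x = 486, y = 2.54, v₀ = 84.9, g = 9.80:
160.6 tan²θ − 486 tanθ + (163.1) = 0.
tanθ = [486 ± √(486² − 4 × 160.6 × (163.1))] / (2 × 160.6) = (486 ± 362.5) / 321.1, giving tanθ = 0.3844 or 2.642.
θ = 21.03° or 69.27°; the larger is 69.27°.

69.27°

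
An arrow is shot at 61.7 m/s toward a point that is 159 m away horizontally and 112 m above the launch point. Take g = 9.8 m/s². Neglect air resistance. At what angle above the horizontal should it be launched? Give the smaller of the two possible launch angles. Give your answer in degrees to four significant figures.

50.37°

Trajectory: y = x tanθ − g x² (1 + tan²θ)/(2v₀²). With x = 159, y = 112, v₀ = 61.7, g = 9.80:
32.54 tan²θ − 159 tanθ + (144.5) = 0.
tanθ = [159 ± √(159² − 4 × 32.54 × (144.5))] / (2 × 32.54) = (159 ± 80.42) / 65.08, giving tanθ = 1.207 or 3.679.
θ = 50.37° or 74.79°; the smaller is 50.37°.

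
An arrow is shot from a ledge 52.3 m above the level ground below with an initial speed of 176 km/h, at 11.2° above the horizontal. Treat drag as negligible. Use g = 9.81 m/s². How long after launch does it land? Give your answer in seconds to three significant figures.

Convert: 176 km/h = 176/3.6 = 48.89 m/s.
Resolve: vₓ = 48.89 cos 11.2° = 47.96 m/s and v_y0 = 48.89 sin 11.2° = 9.496 m/s.
With up positive and y = 0 at the ground: y(t) = 52.3 + (9.496) t − 4.905 t². Setting y = 0 and taking the positive root: t = [9.496 + √(9.496² + 2·9.81·52.3)] / 9.81 = (9.496 + 33.41) / 9.81 = 4.374 s.

4.37 s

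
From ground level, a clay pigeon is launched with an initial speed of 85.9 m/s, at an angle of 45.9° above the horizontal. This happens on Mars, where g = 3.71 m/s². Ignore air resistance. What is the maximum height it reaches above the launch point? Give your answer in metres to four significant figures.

512.8 m

Components: vₓ = 85.90 cos 45.9° = 59.78 m/s, v_y0 = 85.90 sin 45.9° = 61.69 m/s.
Peak height H = v_y0² / (2g) = 3805.3 / 7.420 = 512.8 m.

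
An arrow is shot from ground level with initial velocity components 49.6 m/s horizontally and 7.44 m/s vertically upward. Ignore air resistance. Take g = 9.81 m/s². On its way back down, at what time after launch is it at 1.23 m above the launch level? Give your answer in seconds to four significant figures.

Require v_y0 t − ½ g t² = 1.23, i.e. 4.905 t² − 7.440 t + 1.23 = 0.
Quadratic formula: t = (7.440 ± √31.221) / 9.81 = (7.440 ± 5.588) / 9.81 → t = 0.1888 s or 1.328 s.
The descending-branch root is 1.328 s.

1.328 s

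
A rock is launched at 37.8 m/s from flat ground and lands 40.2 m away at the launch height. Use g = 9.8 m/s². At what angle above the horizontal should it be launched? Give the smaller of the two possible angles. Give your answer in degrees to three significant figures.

R = v₀² sin 2θ / g gives sin 2θ = gR/v₀² = 9.80·40.2/37.8² = 0.2757.
2θ = 16.00° or 180° − 16.00° = 164.0°, so θ = 8.002° or 82.00°.
The smaller angle is 8.002°.

8.00°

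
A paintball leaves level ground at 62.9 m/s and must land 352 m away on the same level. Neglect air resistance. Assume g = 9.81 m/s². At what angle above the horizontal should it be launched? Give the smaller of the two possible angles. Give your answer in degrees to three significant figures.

30.4°

Level-ground range R = v₀² sin(2θ)/g ⇒ sin(2θ) = gR/v₀² = 9.81 × 352 / 62.9² = 0.8728.
2θ = 60.78° or 180° − 60.78° = 119.2°, so θ = 30.39° or 59.61°.
The smaller angle is 30.39°.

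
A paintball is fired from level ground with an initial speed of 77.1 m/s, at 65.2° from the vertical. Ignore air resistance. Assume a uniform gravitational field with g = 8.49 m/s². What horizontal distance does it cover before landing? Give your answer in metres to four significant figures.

533.2 m

vₓ = 77.10 sin 65.2° = 69.99 m/s; v_y0 = 77.10 cos 65.2° = 32.34 m/s.
Flight time T = 2 v_y0 / g = 7.618 s.
Range: R = vₓ T = 69.99 × 7.618 = 533.2 m.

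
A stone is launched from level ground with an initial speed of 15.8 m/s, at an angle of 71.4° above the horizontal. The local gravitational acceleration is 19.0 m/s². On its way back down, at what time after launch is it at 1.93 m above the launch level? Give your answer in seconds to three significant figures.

vₓ = 15.80 cos 71.4° = 5.040 m/s; v_y0 = 15.80 sin 71.4° = 14.97 m/s.
Require v_y0 t − ½ g t² = 1.93, i.e. 9.500 t² − 14.97 t + 1.93 = 0.
Quadratic formula: t = (14.97 ± √150.90) / 19.0 = (14.97 ± 12.28) / 19.0 → t = 0.1416 s or 1.435 s.
The descending-branch root is 1.435 s.

1.43 s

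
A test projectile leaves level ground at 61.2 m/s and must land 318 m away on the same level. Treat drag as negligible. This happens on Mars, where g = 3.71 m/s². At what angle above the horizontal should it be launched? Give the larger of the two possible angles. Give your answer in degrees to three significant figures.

Level-ground range R = v₀² sin(2θ)/g ⇒ sin(2θ) = gR/v₀² = 3.71 × 318 / 61.2² = 0.3150.
2θ = 18.36° or 180° − 18.36° = 161.6°, so θ = 9.180° or 80.82°.
The larger angle is 80.82°.

80.8°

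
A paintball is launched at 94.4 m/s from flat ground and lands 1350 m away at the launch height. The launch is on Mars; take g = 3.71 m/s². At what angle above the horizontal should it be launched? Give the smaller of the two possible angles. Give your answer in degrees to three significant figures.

From R = (v₀²/g) sin 2θ: sin 2θ = 3.71 × 1350 / 8911.4 = 0.5620.
2θ = 34.20° or 180° − 34.20° = 145.8°, so θ = 17.10° or 72.90°.
The smaller angle is 17.10°.

17.1°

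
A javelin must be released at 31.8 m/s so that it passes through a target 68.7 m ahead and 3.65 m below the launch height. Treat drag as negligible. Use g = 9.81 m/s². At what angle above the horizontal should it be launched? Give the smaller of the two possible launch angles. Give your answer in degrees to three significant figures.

Trajectory: y = x tanθ − g x² (1 + tan²θ)/(2v₀²). With x = 68.7, y = −3.65, v₀ = 31.8, g = 9.81:
22.89 tan²θ − 68.7 tanθ + (19.24) = 0.
tanθ = [68.7 ± √(68.7² − 4 × 22.89 × (19.24))] / (2 × 22.89) = (68.7 ± 54.38) / 45.79, giving tanθ = 0.3127 or 2.688.
θ = 17.36° or 69.60°; the smaller is 17.36°.

17.4°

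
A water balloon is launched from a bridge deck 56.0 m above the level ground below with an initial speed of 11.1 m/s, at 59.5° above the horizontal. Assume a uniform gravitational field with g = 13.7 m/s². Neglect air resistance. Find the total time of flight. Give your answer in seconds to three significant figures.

Resolve: vₓ = 11.10 cos 59.5° = 5.634 m/s and v_y0 = 11.10 sin 59.5° = 9.564 m/s.
The projectile lands when y = 56.0 + (9.564) t − ½·13.7·t² = 0. Positive root: t = (9.564 + √(9.564² + 2·13.7·56.0)) / 13.7 = (9.564 + 40.32) / 13.7 = 3.641 s.

3.64 s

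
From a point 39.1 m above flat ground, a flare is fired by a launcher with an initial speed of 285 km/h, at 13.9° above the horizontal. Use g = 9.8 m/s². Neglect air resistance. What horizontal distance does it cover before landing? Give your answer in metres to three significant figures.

Convert: 285 km/h = 285/3.6 = 79.17 m/s.
vₓ = 79.17 cos 13.9° = 76.85 m/s; v_y0 = 79.17 sin 13.9° = 19.02 m/s.
The projectile lands when y = 39.1 + (19.02) t − ½·9.80·t² = 0. Positive root: t = (19.02 + √(19.02² + 2·9.80·39.1)) / 9.80 = (19.02 + 33.59) / 9.80 = 5.368 s.
Horizontal distance: R = vₓ t = 76.85 × 5.368 = 412.5 m.

413 m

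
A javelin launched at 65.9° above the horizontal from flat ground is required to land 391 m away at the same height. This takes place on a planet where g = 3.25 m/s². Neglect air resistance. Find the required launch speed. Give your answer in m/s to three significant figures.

On level ground R = v₀² sin 2θ / g ⇒ v₀ = √(gR / sin 2θ).
v₀ = √(3.25 × 391 / sin 131.8°) = √(1271 / 0.7455) = √1704.6 = 41.29 m/s.

41.3 m/s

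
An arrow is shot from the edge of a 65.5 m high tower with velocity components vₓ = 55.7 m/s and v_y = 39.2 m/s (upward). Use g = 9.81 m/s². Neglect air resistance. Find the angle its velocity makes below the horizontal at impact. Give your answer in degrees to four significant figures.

Vertical motion (up positive, ground at y = 0): 4.905 t² − (39.20) t − 65.5 = 0, so t = (39.20 + √(39.20² + 2·9.81·65.5)) / 9.81 = (39.20 + 53.12) / 9.81 = 9.411 s.
At impact: v_y = v_y0 − g t = −53.12 m/s; vₓ = 55.70 m/s.
Angle below horizontal: arctan(|v_y|/vₓ) = arctan(53.12/55.70) = 43.64°.

43.64°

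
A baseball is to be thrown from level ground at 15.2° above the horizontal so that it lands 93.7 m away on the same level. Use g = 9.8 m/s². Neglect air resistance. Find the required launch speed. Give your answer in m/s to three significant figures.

On level ground R = v₀² sin 2θ / g ⇒ v₀ = √(gR / sin 2θ).
v₀ = √(9.80 × 93.7 / sin 30.40°) = √(918.3 / 0.5060) = √1814.6 = 42.60 m/s.

42.6 m/s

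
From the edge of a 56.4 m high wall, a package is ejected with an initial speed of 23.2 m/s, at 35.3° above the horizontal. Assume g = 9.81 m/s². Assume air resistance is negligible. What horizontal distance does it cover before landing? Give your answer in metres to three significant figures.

vₓ = 23.20 cos 35.3° = 18.93 m/s; v_y0 = 23.20 sin 35.3° = 13.41 m/s.
The projectile lands when y = 56.4 + (13.41) t − ½·9.81·t² = 0. Positive root: t = (13.41 + √(13.41² + 2·9.81·56.4)) / 9.81 = (13.41 + 35.86) / 9.81 = 5.023 s.
Horizontal distance: R = vₓ t = 18.93 × 5.023 = 95.10 m.

95.1 m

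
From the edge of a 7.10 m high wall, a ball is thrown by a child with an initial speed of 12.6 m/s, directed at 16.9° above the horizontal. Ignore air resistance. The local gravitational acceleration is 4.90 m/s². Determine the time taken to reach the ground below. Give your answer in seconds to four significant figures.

2.607 s

Horizontal component vₓ = 12.60 cos 16.9° = 12.06 m/s; vertical v_y0 = 12.60 sin 16.9° = 3.663 m/s.
Vertical motion (up positive, ground at y = 0): 2.450 t² − (3.663) t − 7.10 = 0, so t = (3.663 + √(3.663² + 2·4.90·7.10)) / 4.90 = (3.663 + 9.110) / 4.90 = 2.607 s.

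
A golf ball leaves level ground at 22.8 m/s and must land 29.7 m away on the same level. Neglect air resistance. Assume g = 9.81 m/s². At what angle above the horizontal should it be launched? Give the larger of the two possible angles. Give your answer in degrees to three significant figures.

Level-ground range R = v₀² sin(2θ)/g ⇒ sin(2θ) = gR/v₀² = 9.81 × 29.7 / 22.8² = 0.5605.
2θ = 34.09° or 180° − 34.09° = 145.9°, so θ = 17.04° or 72.96°.
The larger angle is 72.96°.

73.0°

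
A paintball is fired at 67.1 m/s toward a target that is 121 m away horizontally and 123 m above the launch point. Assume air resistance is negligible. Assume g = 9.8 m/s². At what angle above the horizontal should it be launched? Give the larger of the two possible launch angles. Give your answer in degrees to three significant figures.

Trajectory: y = x tanθ − g x² (1 + tan²θ)/(2v₀²). With x = 121, y = 123, v₀ = 67.1, g = 9.80:
15.93 tan²θ − 121 tanθ + (138.9) = 0.
tanθ = [121 ± √(121² − 4 × 15.93 × (138.9))] / (2 × 15.93) = (121 ± 76.07) / 31.87, giving tanθ = 1.410 or 6.184.
θ = 54.66° or 80.81°; the larger is 80.81°.

80.8°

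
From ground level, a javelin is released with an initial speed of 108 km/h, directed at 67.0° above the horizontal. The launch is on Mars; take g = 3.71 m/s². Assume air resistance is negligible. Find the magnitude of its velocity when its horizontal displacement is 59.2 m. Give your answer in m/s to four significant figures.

14.70 m/s

Convert: 108 km/h = 108/3.6 = 30.00 m/s.
Resolve: vₓ = 30.00 cos 67.0° = 11.72 m/s and v_y0 = 30.00 sin 67.0° = 27.62 m/s.
At x = 59.2 m, t = x/vₓ = 59.2/11.72 = 5.050 s.
Vertical velocity there: v_y = v_y0 − g t = 27.62 − 3.71 × 5.050 = 8.878 m/s.
Speed: √(vₓ² + v_y²) = √(11.72² + 8.878²) = 14.70 m/s.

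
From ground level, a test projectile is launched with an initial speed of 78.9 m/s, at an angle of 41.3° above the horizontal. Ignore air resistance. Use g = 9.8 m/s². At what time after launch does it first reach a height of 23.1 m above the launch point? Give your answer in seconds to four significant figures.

0.4638 s

Resolve: vₓ = 78.90 cos 41.3° = 59.27 m/s and v_y0 = 78.90 sin 41.3° = 52.07 m/s.
Set y = v_y0 t − ½ g t² = 23.1: 4.900 t² − 52.07 t + 23.1 = 0.
t = [52.07 ± √(52.07² − 2·9.80·23.1)] / 9.80 = (52.07 ± 47.53) / 9.80, so t = 0.4638 s or t = 10.16 s.
The first (ascending) time is 0.4638 s.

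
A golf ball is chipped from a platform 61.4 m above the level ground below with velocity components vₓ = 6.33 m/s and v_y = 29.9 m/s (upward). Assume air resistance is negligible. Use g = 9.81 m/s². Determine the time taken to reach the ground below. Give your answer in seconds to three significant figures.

7.72 s

With up positive and y = 0 at the ground: y(t) = 61.4 + (29.90) t − 4.905 t². Setting y = 0 and taking the positive root: t = [29.90 + √(29.90² + 2·9.81·61.4)] / 9.81 = (29.90 + 45.81) / 9.81 = 7.718 s.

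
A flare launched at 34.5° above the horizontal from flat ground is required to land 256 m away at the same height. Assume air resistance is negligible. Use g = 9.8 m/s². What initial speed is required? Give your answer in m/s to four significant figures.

On level ground R = v₀² sin 2θ / g ⇒ v₀ = √(gR / sin 2θ).
v₀ = √(9.80 × 256 / sin 69.00°) = √(2509 / 0.9336) = √2687.3 = 51.84 m/s.

51.84 m/s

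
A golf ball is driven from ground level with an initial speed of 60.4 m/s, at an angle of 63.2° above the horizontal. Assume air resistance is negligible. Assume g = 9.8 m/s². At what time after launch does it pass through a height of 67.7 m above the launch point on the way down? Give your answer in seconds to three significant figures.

Components: vₓ = 60.40 cos 63.2° = 27.23 m/s, v_y0 = 60.40 sin 63.2° = 53.91 m/s.
Require v_y0 t − ½ g t² = 67.7, i.e. 4.900 t² − 53.91 t + 67.7 = 0.
Quadratic formula: t = (53.91 ± √1579.6) / 9.80 = (53.91 ± 39.74) / 9.80 → t = 1.446 s or 9.557 s.
The descending-branch root is 9.557 s.

9.56 s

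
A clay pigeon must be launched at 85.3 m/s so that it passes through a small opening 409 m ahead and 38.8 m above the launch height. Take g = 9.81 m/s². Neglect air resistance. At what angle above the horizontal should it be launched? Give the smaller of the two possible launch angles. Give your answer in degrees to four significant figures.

Trajectory: y = x tanθ − g x² (1 + tan²θ)/(2v₀²). With x = 409, y = 38.8, v₀ = 85.3, g = 9.81:
112.8 tan²θ − 409 tanθ + (151.6) = 0.
tanθ = [409 ± √(409² − 4 × 112.8 × (151.6))] / (2 × 112.8) = (409 ± 314.5) / 225.5, giving tanθ = 0.4190 or 3.208.
θ = 22.73° or 72.69°; the smaller is 22.73°.

22.73°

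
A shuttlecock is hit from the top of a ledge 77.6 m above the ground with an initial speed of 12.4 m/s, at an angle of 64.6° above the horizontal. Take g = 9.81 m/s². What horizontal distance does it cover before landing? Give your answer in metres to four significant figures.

28.08 m

Horizontal component vₓ = 12.40 cos 64.6° = 5.319 m/s; vertical v_y0 = 12.40 sin 64.6° = 11.20 m/s.
With up positive and y = 0 at the ground: y(t) = 77.6 + (11.20) t − 4.905 t². Setting y = 0 and taking the positive root: t = [11.20 + √(11.20² + 2·9.81·77.6)] / 9.81 = (11.20 + 40.60) / 9.81 = 5.280 s.
Horizontal distance: R = vₓ t = 5.319 × 5.280 = 28.08 m.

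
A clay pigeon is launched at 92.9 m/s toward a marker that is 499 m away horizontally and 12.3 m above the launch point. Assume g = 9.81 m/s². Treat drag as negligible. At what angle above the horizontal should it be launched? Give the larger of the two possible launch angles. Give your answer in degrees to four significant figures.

Trajectory: y = x tanθ − g x² (1 + tan²θ)/(2v₀²). With x = 499, y = 12.3, v₀ = 92.9, g = 9.81:
141.5 tan²θ − 499 tanθ + (153.8) = 0.
tanθ = [499 ± √(499² − 4 × 141.5 × (153.8))] / (2 × 141.5) = (499 ± 402.4) / 283.0, giving tanθ = 0.3413 or 3.185.
θ = 18.84° or 72.57°; the larger is 72.57°.

72.57°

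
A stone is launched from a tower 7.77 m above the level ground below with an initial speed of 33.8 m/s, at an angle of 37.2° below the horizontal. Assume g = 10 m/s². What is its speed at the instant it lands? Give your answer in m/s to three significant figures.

36.0 m/s

Resolve: vₓ = 33.80 cos 37.2° = 26.92 m/s and v_y0 = −20.44 m/s (downward).
The projectile lands when y = 7.77 + (−20.44) t − ½·10.0·t² = 0. Positive root: t = (−20.44 + √(20.44² + 2·10.0·7.77)) / 10.0 = (−20.44 + 23.94) / 10.0 = 0.3502 s.
Vertical velocity at impact: v_y = v_y0 − g t = −20.44 − 10.0 × 0.3502 = −23.94 m/s.
Speed: |v| = √(vₓ² + v_y²) = √(26.92² + 23.94²) = 36.03 m/s.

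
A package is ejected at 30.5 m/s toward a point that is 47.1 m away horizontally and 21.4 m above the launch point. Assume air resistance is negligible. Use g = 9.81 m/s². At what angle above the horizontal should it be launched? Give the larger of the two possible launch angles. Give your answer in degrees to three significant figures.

Trajectory: y = x tanθ − g x² (1 + tan²θ)/(2v₀²). With x = 47.1, y = 21.4, v₀ = 30.5, g = 9.81:
11.70 tan²θ − 47.1 tanθ + (33.10) = 0.
tanθ = [47.1 ± √(47.1² − 4 × 11.70 × (33.10))] / (2 × 11.70) = (47.1 ± 25.88) / 23.39, giving tanθ = 0.9070 or 3.120.
θ = 42.21° or 72.23°; the larger is 72.23°.

72.2°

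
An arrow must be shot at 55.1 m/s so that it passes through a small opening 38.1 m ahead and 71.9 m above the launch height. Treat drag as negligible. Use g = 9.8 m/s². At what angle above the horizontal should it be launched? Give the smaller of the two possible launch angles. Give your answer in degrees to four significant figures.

66.17°

Trajectory: y = x tanθ − g x² (1 + tan²θ)/(2v₀²). With x = 38.1, y = 71.9, v₀ = 55.1, g = 9.80:
2.343 tan²θ − 38.1 tanθ + (74.24) = 0.
tanθ = [38.1 ± √(38.1² − 4 × 2.343 × (74.24))] / (2 × 2.343) = (38.1 ± 27.49) / 4.686, giving tanθ = 2.264 or 14.00.
θ = 66.17° or 85.91°; the smaller is 66.17°.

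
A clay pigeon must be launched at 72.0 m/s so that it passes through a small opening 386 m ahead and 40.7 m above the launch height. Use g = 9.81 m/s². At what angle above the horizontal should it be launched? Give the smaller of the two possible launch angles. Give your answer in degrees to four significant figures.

31.12°

Trajectory: y = x tanθ − g x² (1 + tan²θ)/(2v₀²). With x = 386, y = 40.7, v₀ = 72.0, g = 9.81:
141.0 tan²θ − 386 tanθ + (181.7) = 0.
tanθ = [386 ± √(386² − 4 × 141.0 × (181.7))] / (2 × 141.0) = (386 ± 215.7) / 282.0, giving tanθ = 0.6038 or 2.134.
θ = 31.12° or 64.89°; the smaller is 31.12°.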